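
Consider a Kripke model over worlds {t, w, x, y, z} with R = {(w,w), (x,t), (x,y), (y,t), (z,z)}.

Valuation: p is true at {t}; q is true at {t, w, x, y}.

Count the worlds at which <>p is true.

2

t: no successors, so <>p fails. ✗
w: successors {w}; p there: w:F. ✗
x: successors {t, y}; p there: t:T, y:F. ✓
y: successors {t}; p there: t:T. ✓
z: successors {z}; p there: z:F. ✗
Satisfying worlds: {x, y}.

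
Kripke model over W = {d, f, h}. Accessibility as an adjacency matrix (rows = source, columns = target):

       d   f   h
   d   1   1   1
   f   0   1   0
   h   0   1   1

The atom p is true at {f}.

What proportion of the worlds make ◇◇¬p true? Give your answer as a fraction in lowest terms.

2/3

d: successors {d, f, h}; ◇¬p there: d:T, f:F, h:T. ✓
f: successors {f}; ◇¬p there: f:F. ✗
h: successors {f, h}; ◇¬p there: f:F, h:T. ✓
That's 2 of 3 worlds, so 2/3.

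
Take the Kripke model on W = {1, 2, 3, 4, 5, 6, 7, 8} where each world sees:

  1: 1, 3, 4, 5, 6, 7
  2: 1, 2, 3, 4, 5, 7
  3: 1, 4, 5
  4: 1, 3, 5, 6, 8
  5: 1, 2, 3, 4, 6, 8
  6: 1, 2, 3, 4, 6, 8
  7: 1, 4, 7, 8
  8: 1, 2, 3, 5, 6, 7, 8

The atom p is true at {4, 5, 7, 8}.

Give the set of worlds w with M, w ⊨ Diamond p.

1: successors {1, 3, 4, 5, 6, 7}; p there: 1:F, 3:F, 4:T, 5:T, 6:F, 7:T. ✓
2: successors {1, 2, 3, 4, 5, 7}; p there: 1:F, 2:F, 3:F, 4:T, 5:T, 7:T. ✓
3: successors {1, 4, 5}; p there: 1:F, 4:T, 5:T. ✓
4: successors {1, 3, 5, 6, 8}; p there: 1:F, 3:F, 5:T, 6:F, 8:T. ✓
5: successors {1, 2, 3, 4, 6, 8}; p there: 1:F, 2:F, 3:F, 4:T, 6:F, 8:T. ✓
6: successors {1, 2, 3, 4, 6, 8}; p there: 1:F, 2:F, 3:F, 4:T, 6:F, 8:T. ✓
7: successors {1, 4, 7, 8}; p there: 1:F, 4:T, 7:T, 8:T. ✓
8: successors {1, 2, 3, 5, 6, 7, 8}; p there: 1:F, 2:F, 3:F, 5:T, 6:F, 7:T, 8:T. ✓

{1, 2, 3, 4, 5, 6, 7, 8}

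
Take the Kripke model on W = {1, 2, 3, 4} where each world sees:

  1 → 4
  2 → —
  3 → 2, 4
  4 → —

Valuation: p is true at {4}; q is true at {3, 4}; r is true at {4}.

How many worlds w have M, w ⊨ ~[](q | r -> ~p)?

2

1: [](q | r -> ~p) is F. ✓
2: [](q | r -> ~p) is T. ✗
3: [](q | r -> ~p) is F. ✓
4: [](q | r -> ~p) is T. ✗
Satisfying worlds: {1, 3}.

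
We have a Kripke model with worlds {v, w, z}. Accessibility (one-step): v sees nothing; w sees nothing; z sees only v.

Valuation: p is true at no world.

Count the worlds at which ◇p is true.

0

v: no successors, so ◇p fails. ✗
w: no successors, so ◇p fails. ✗
z: successors {v}; p there: v:F. ✗
Satisfying worlds: ∅.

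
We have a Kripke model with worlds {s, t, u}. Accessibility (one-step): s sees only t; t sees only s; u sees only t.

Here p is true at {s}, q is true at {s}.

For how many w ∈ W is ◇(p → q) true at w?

s: successors {t}; p → q there: t:T. ✓
t: successors {s}; p → q there: s:T. ✓
u: successors {t}; p → q there: t:T. ✓
Satisfying worlds: {s, t, u}.

3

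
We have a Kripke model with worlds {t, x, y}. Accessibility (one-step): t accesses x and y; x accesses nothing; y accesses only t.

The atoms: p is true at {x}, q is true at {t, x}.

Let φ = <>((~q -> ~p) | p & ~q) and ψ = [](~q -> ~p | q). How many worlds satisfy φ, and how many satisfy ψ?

For <>((~q -> ~p) | p & ~q):
t: successors {x, y}; (~q -> ~p) | p & ~q there: x:T, y:T. ✓
x: no successors, so <>((~q -> ~p) | p & ~q) fails. ✗
y: successors {t}; (~q -> ~p) | p & ~q there: t:T. ✓
— 2 worlds.
For [](~q -> ~p | q):
t: successors {x, y}; ~q -> ~p | q there: x:T, y:T. ✓
x: no successors, so [](~q -> ~p | q) holds vacuously. ✓
y: successors {t}; ~q -> ~p | q there: t:T. ✓
— 3 worlds.

2 and 3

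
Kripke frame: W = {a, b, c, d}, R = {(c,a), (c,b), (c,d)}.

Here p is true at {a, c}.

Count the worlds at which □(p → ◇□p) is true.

3

a: no successors, so □(p → ◇□p) holds vacuously. ✓
b: no successors, so □(p → ◇□p) holds vacuously. ✓
c: successors {a, b, d}; p → ◇□p there: a:F, b:T, d:T. ✗
d: no successors, so □(p → ◇□p) holds vacuously. ✓
Satisfying worlds: {a, b, d}.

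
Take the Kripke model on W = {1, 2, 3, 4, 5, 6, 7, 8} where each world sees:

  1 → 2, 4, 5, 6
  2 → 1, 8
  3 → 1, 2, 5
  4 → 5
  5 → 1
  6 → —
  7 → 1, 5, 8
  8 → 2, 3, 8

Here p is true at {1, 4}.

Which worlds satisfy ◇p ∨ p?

{1, 2, 3, 4, 5, 7}

1: ◇p is T, p is T. ✓
2: ◇p is T, p is F. ✓
3: ◇p is T, p is F. ✓
4: ◇p is F, p is T. ✓
5: ◇p is T, p is F. ✓
6: ◇p is F, p is F. ✗
7: ◇p is T, p is F. ✓
8: ◇p is F, p is F. ✗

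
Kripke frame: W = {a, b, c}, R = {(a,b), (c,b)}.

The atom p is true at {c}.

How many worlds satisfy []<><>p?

1

a: successors {b}; <><>p there: b:F. ✗
b: no successors, so []<><>p holds vacuously. ✓
c: successors {b}; <><>p there: b:F. ✗
Satisfying worlds: {b}.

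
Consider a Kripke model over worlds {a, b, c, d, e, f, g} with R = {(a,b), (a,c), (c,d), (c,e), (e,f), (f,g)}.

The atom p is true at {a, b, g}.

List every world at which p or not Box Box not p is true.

a: p is T, not Box Box not p is F. ✓
b: p is T, not Box Box not p is F. ✓
c: p is F, not Box Box not p is F. ✗
d: p is F, not Box Box not p is F. ✗
e: p is F, not Box Box not p is T. ✓
f: p is F, not Box Box not p is F. ✗
g: p is T, not Box Box not p is F. ✓

{a, b, e, g}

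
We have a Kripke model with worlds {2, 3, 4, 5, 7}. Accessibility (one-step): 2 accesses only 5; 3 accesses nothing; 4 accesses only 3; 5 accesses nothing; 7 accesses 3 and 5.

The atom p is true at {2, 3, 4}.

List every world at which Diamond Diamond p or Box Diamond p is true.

{3, 5}

2: Diamond Diamond p is F, Box Diamond p is F. ✗
3: Diamond Diamond p is F, Box Diamond p is T. ✓
4: Diamond Diamond p is F, Box Diamond p is F. ✗
5: Diamond Diamond p is F, Box Diamond p is T. ✓
7: Diamond Diamond p is F, Box Diamond p is F. ✗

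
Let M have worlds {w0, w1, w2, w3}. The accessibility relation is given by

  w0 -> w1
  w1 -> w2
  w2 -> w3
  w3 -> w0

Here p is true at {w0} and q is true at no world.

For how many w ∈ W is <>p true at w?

w0: successors {w1}; p there: w1:F. ✗
w1: successors {w2}; p there: w2:F. ✗
w2: successors {w3}; p there: w3:F. ✗
w3: successors {w0}; p there: w0:T. ✓
Satisfying worlds: {w3}.

1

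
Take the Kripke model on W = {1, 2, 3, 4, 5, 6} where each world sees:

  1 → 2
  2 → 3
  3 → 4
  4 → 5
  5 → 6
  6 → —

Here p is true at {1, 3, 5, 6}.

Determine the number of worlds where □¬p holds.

1: successors {2}; ¬p there: 2:T. ✓
2: successors {3}; ¬p there: 3:F. ✗
3: successors {4}; ¬p there: 4:T. ✓
4: successors {5}; ¬p there: 5:F. ✗
5: successors {6}; ¬p there: 6:F. ✗
6: no successors, so □¬p holds vacuously. ✓
Satisfying worlds: {1, 3, 6}.

3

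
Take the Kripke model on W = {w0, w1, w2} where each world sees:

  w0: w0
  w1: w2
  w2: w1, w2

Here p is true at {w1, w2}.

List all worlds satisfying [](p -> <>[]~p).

w0: successors {w0}; p -> <>[]~p there: w0:T. ✓
w1: successors {w2}; p -> <>[]~p there: w2:F. ✗
w2: successors {w1, w2}; p -> <>[]~p there: w1:F, w2:F. ✗

{w0}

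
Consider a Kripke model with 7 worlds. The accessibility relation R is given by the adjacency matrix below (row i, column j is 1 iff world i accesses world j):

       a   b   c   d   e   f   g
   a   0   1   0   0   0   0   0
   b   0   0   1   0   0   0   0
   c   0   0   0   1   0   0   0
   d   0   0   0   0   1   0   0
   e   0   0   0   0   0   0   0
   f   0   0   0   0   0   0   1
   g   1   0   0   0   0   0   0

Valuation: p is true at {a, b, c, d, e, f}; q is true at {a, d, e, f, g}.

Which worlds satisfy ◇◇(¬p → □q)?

a: successors {b}; ◇(¬p → □q) there: b:T. ✓
b: successors {c}; ◇(¬p → □q) there: c:T. ✓
c: successors {d}; ◇(¬p → □q) there: d:T. ✓
d: successors {e}; ◇(¬p → □q) there: e:F. ✗
e: no successors, so ◇◇(¬p → □q) fails. ✗
f: successors {g}; ◇(¬p → □q) there: g:T. ✓
g: successors {a}; ◇(¬p → □q) there: a:T. ✓

{a, b, c, f, g}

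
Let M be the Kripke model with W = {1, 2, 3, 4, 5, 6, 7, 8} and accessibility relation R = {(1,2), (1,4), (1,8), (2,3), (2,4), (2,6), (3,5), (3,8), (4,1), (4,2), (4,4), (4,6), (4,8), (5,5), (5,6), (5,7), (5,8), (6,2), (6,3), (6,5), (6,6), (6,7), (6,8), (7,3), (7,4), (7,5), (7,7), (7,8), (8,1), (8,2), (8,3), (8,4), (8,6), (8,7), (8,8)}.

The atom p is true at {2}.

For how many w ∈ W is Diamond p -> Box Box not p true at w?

1: Diamond p is T, Box Box not p is F. ✗
2: Diamond p is F, Box Box not p is F. ✓
3: Diamond p is F, Box Box not p is F. ✓
4: Diamond p is T, Box Box not p is F. ✗
5: Diamond p is F, Box Box not p is F. ✓
6: Diamond p is T, Box Box not p is F. ✗
7: Diamond p is F, Box Box not p is F. ✓
8: Diamond p is T, Box Box not p is F. ✗
Satisfying worlds: {2, 3, 5, 7}.

4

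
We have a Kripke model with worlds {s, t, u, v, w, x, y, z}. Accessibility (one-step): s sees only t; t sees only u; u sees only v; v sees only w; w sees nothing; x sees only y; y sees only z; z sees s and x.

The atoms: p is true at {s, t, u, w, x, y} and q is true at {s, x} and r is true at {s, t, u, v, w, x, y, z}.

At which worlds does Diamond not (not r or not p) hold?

s: successors {t}; not (not r or not p) there: t:T. ✓
t: successors {u}; not (not r or not p) there: u:T. ✓
u: successors {v}; not (not r or not p) there: v:F. ✗
v: successors {w}; not (not r or not p) there: w:T. ✓
w: no successors, so Diamond not (not r or not p) fails. ✗
x: successors {y}; not (not r or not p) there: y:T. ✓
y: successors {z}; not (not r or not p) there: z:F. ✗
z: successors {s, x}; not (not r or not p) there: s:T, x:T. ✓

{s, t, v, x, z}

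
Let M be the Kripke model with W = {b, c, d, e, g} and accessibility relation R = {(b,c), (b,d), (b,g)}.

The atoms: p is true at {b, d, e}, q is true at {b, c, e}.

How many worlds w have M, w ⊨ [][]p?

5

b: successors {c, d, g}; []p there: c:T, d:T, g:T. ✓
c: no successors, so [][]p holds vacuously. ✓
d: no successors, so [][]p holds vacuously. ✓
e: no successors, so [][]p holds vacuously. ✓
g: no successors, so [][]p holds vacuously. ✓
Satisfying worlds: {b, c, d, e, g}.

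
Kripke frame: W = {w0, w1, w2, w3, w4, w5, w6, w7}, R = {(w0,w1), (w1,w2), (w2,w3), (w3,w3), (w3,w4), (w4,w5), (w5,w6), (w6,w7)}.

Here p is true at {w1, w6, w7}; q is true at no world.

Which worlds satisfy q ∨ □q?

{w7}

w0: q is F, □q is F. ✗
w1: q is F, □q is F. ✗
w2: q is F, □q is F. ✗
w3: q is F, □q is F. ✗
w4: q is F, □q is F. ✗
w5: q is F, □q is F. ✗
w6: q is F, □q is F. ✗
w7: q is F, □q is T. ✓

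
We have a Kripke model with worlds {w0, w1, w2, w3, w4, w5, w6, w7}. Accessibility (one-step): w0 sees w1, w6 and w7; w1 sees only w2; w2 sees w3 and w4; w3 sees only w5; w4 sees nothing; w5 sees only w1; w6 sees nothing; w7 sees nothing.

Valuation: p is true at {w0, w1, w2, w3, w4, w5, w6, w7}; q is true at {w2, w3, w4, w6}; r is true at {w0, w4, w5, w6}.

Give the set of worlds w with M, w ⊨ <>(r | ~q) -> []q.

w0: <>(r | ~q) is T, []q is F. ✗
w1: <>(r | ~q) is F, []q is T. ✓
w2: <>(r | ~q) is T, []q is T. ✓
w3: <>(r | ~q) is T, []q is F. ✗
w4: <>(r | ~q) is F, []q is T. ✓
w5: <>(r | ~q) is T, []q is F. ✗
w6: <>(r | ~q) is F, []q is T. ✓
w7: <>(r | ~q) is F, []q is T. ✓

{w1, w2, w4, w6, w7}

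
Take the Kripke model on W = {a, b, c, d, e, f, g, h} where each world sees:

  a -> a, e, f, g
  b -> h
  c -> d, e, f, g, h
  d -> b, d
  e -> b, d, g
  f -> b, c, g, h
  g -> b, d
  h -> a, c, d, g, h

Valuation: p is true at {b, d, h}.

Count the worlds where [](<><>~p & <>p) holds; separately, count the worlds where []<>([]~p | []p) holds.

For [](<><>~p & <>p):
a: successors {a, e, f, g}; <><>~p & <>p there: a:F, e:F, f:T, g:F. ✗
b: successors {h}; <><>~p & <>p there: h:T. ✓
c: successors {d, e, f, g, h}; <><>~p & <>p there: d:F, e:F, f:T, g:F, h:T. ✗
d: successors {b, d}; <><>~p & <>p there: b:T, d:F. ✗
e: successors {b, d, g}; <><>~p & <>p there: b:T, d:F, g:F. ✗
f: successors {b, c, g, h}; <><>~p & <>p there: b:T, c:T, g:F, h:T. ✗
g: successors {b, d}; <><>~p & <>p there: b:T, d:F. ✗
h: successors {a, c, d, g, h}; <><>~p & <>p there: a:F, c:T, d:F, g:F, h:T. ✗
— 1 world.
For []<>([]~p | []p):
a: successors {a, e, f, g}; <>([]~p | []p) there: a:T, e:T, f:T, g:T. ✓
b: successors {h}; <>([]~p | []p) there: h:T. ✓
c: successors {d, e, f, g, h}; <>([]~p | []p) there: d:T, e:T, f:T, g:T, h:T. ✓
d: successors {b, d}; <>([]~p | []p) there: b:F, d:T. ✗
e: successors {b, d, g}; <>([]~p | []p) there: b:F, d:T, g:T. ✗
f: successors {b, c, g, h}; <>([]~p | []p) there: b:F, c:T, g:T, h:T. ✗
g: successors {b, d}; <>([]~p | []p) there: b:F, d:T. ✗
h: successors {a, c, d, g, h}; <>([]~p | []p) there: a:T, c:T, d:T, g:T, h:T. ✓
— 4 worlds.

1 and 4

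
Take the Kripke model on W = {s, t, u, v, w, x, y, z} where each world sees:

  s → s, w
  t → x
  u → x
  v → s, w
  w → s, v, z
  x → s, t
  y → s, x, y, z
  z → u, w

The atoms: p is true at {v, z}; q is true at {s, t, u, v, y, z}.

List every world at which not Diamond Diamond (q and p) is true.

{t, u, w, x}

s: Diamond Diamond (q and p) is T. ✗
t: Diamond Diamond (q and p) is F. ✓
u: Diamond Diamond (q and p) is F. ✓
v: Diamond Diamond (q and p) is T. ✗
w: Diamond Diamond (q and p) is F. ✓
x: Diamond Diamond (q and p) is F. ✓
y: Diamond Diamond (q and p) is T. ✗
z: Diamond Diamond (q and p) is T. ✗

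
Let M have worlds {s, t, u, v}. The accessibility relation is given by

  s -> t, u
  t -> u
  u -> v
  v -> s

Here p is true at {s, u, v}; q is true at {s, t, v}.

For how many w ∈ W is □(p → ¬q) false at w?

s: successors {t, u}; p → ¬q there: t:T, u:T. ✓
t: successors {u}; p → ¬q there: u:T. ✓
u: successors {v}; p → ¬q there: v:F. ✗
v: successors {s}; p → ¬q there: s:F. ✗
Satisfying worlds: {s, t}.
So □(p → ¬q) fails at the other 2 worlds.

2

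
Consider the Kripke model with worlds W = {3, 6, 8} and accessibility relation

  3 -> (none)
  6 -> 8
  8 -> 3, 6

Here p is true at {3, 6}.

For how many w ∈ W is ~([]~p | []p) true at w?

0

3: []~p | []p is T. ✗
6: []~p | []p is T. ✗
8: []~p | []p is T. ✗
Satisfying worlds: ∅.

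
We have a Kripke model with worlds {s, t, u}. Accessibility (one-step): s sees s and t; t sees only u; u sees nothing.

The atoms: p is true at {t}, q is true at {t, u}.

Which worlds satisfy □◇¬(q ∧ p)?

s: successors {s, t}; ◇¬(q ∧ p) there: s:T, t:T. ✓
t: successors {u}; ◇¬(q ∧ p) there: u:F. ✗
u: no successors, so □◇¬(q ∧ p) holds vacuously. ✓

{s, u}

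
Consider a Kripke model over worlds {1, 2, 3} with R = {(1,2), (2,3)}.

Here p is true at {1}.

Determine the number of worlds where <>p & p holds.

1: <>p is F, p is T. ✗
2: <>p is F, p is F. ✗
3: <>p is F, p is F. ✗
Satisfying worlds: ∅.

0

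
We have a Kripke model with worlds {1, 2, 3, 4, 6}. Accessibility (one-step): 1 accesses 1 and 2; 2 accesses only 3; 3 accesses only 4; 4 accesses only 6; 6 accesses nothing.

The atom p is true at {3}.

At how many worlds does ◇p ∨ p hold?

2

1: ◇p is F, p is F. ✗
2: ◇p is T, p is F. ✓
3: ◇p is F, p is T. ✓
4: ◇p is F, p is F. ✗
6: ◇p is F, p is F. ✗
Satisfying worlds: {2, 3}.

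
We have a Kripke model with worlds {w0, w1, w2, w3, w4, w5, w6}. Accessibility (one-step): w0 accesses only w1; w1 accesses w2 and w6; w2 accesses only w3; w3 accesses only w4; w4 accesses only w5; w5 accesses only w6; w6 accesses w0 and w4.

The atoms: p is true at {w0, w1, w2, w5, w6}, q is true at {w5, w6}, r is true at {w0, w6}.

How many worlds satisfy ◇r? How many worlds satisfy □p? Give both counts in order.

For ◇r:
w0: successors {w1}; r there: w1:F. ✗
w1: successors {w2, w6}; r there: w2:F, w6:T. ✓
w2: successors {w3}; r there: w3:F. ✗
w3: successors {w4}; r there: w4:F. ✗
w4: successors {w5}; r there: w5:F. ✗
w5: successors {w6}; r there: w6:T. ✓
w6: successors {w0, w4}; r there: w0:T, w4:F. ✓
— 3 worlds.
For □p:
w0: successors {w1}; p there: w1:T. ✓
w1: successors {w2, w6}; p there: w2:T, w6:T. ✓
w2: successors {w3}; p there: w3:F. ✗
w3: successors {w4}; p there: w4:F. ✗
w4: successors {w5}; p there: w5:T. ✓
w5: successors {w6}; p there: w6:T. ✓
w6: successors {w0, w4}; p there: w0:T, w4:F. ✗
— 4 worlds.

3 and 4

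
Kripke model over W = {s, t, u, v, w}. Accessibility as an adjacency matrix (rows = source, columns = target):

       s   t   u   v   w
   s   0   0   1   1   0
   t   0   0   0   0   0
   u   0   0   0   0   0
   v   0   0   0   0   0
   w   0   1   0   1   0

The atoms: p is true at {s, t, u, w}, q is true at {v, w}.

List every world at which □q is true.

s: successors {u, v}; q there: u:F, v:T. ✗
t: no successors, so □q holds vacuously. ✓
u: no successors, so □q holds vacuously. ✓
v: no successors, so □q holds vacuously. ✓
w: successors {t, v}; q there: t:F, v:T. ✗

{t, u, v}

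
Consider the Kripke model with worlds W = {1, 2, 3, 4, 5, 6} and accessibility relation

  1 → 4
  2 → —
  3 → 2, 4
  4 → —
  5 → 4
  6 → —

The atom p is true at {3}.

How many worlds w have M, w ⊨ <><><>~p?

1: successors {4}; <><>~p there: 4:F. ✗
2: no successors, so <><><>~p fails. ✗
3: successors {2, 4}; <><>~p there: 2:F, 4:F. ✗
4: no successors, so <><><>~p fails. ✗
5: successors {4}; <><>~p there: 4:F. ✗
6: no successors, so <><><>~p fails. ✗
Satisfying worlds: ∅.

0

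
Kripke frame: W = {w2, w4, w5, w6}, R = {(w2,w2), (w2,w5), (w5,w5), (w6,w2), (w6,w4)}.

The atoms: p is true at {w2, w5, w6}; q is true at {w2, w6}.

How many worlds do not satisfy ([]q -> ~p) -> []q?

3

w2: []q -> ~p is T, []q is F. ✗
w4: []q -> ~p is T, []q is T. ✓
w5: []q -> ~p is T, []q is F. ✗
w6: []q -> ~p is T, []q is F. ✗
Satisfying worlds: {w4}.
So ([]q -> ~p) -> []q fails at the other 3 worlds.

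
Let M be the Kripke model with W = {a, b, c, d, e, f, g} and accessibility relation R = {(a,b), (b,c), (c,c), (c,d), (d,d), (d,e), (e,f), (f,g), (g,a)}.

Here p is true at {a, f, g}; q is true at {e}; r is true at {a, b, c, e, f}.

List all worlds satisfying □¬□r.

{b, c, e}

a: successors {b}; ¬□r there: b:F. ✗
b: successors {c}; ¬□r there: c:T. ✓
c: successors {c, d}; ¬□r there: c:T, d:T. ✓
d: successors {d, e}; ¬□r there: d:T, e:F. ✗
e: successors {f}; ¬□r there: f:T. ✓
f: successors {g}; ¬□r there: g:F. ✗
g: successors {a}; ¬□r there: a:F. ✗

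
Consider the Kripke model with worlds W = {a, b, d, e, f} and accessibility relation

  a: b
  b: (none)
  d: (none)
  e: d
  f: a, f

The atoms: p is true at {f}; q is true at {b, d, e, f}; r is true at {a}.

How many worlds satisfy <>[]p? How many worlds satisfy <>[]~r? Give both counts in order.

2 and 3

For <>[]p:
a: successors {b}; []p there: b:T. ✓
b: no successors, so <>[]p fails. ✗
d: no successors, so <>[]p fails. ✗
e: successors {d}; []p there: d:T. ✓
f: successors {a, f}; []p there: a:F, f:F. ✗
— 2 worlds.
For <>[]~r:
a: successors {b}; []~r there: b:T. ✓
b: no successors, so <>[]~r fails. ✗
d: no successors, so <>[]~r fails. ✗
e: successors {d}; []~r there: d:T. ✓
f: successors {a, f}; []~r there: a:T, f:F. ✓
— 3 worlds.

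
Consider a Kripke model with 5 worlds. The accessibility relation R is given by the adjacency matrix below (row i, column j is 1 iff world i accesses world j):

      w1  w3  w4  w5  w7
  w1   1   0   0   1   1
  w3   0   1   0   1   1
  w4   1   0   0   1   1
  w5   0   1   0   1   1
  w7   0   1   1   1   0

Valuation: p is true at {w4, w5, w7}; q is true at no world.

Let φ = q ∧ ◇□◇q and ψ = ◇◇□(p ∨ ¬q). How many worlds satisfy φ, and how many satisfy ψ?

0 and 5

For q ∧ ◇□◇q:
w1: q is F, ◇□◇q is F. ✗
w3: q is F, ◇□◇q is F. ✗
w4: q is F, ◇□◇q is F. ✗
w5: q is F, ◇□◇q is F. ✗
w7: q is F, ◇□◇q is F. ✗
— 0 worlds.
For ◇◇□(p ∨ ¬q):
w1: successors {w1, w5, w7}; ◇□(p ∨ ¬q) there: w1:T, w5:T, w7:T. ✓
w3: successors {w3, w5, w7}; ◇□(p ∨ ¬q) there: w3:T, w5:T, w7:T. ✓
w4: successors {w1, w5, w7}; ◇□(p ∨ ¬q) there: w1:T, w5:T, w7:T. ✓
w5: successors {w3, w5, w7}; ◇□(p ∨ ¬q) there: w3:T, w5:T, w7:T. ✓
w7: successors {w3, w4, w5}; ◇□(p ∨ ¬q) there: w3:T, w4:T, w5:T. ✓
— 5 worlds.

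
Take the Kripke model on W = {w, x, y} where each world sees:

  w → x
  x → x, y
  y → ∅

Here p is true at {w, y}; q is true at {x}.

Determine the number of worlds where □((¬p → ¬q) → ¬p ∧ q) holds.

2

w: successors {x}; (¬p → ¬q) → ¬p ∧ q there: x:T. ✓
x: successors {x, y}; (¬p → ¬q) → ¬p ∧ q there: x:T, y:F. ✗
y: no successors, so □((¬p → ¬q) → ¬p ∧ q) holds vacuously. ✓
Satisfying worlds: {w, y}.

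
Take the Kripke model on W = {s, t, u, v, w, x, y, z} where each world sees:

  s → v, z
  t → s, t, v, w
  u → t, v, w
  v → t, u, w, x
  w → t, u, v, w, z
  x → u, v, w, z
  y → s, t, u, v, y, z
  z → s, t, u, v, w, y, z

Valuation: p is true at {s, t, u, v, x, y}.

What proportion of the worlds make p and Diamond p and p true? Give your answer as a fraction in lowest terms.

s: p is T, Diamond p and p is T. ✓
t: p is T, Diamond p and p is T. ✓
u: p is T, Diamond p and p is T. ✓
v: p is T, Diamond p and p is T. ✓
w: p is F, Diamond p and p is F. ✗
x: p is T, Diamond p and p is T. ✓
y: p is T, Diamond p and p is T. ✓
z: p is F, Diamond p and p is F. ✗
That's 6 of 8 worlds, so 6/8 = 3/4.

3/4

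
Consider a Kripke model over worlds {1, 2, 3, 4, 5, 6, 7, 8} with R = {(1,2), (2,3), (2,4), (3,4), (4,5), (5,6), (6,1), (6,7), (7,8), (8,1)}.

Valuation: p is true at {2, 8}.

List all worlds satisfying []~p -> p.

1: []~p is F, p is F. ✓
2: []~p is T, p is T. ✓
3: []~p is T, p is F. ✗
4: []~p is T, p is F. ✗
5: []~p is T, p is F. ✗
6: []~p is T, p is F. ✗
7: []~p is F, p is F. ✓
8: []~p is T, p is T. ✓

{1, 2, 7, 8}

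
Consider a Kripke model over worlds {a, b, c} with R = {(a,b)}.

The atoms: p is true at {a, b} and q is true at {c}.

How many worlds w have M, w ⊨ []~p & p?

1

a: []~p is F, p is T. ✗
b: []~p is T, p is T. ✓
c: []~p is T, p is F. ✗
Satisfying worlds: {b}.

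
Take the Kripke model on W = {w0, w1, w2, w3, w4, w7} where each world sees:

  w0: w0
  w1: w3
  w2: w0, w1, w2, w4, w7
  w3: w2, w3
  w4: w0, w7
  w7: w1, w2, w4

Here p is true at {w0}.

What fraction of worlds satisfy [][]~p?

w0: successors {w0}; []~p there: w0:F. ✗
w1: successors {w3}; []~p there: w3:T. ✓
w2: successors {w0, w1, w2, w4, w7}; []~p there: w0:F, w1:T, w2:F, w4:F, w7:T. ✗
w3: successors {w2, w3}; []~p there: w2:F, w3:T. ✗
w4: successors {w0, w7}; []~p there: w0:F, w7:T. ✗
w7: successors {w1, w2, w4}; []~p there: w1:T, w2:F, w4:F. ✗
That's 1 of 6 worlds, so 1/6.

1/6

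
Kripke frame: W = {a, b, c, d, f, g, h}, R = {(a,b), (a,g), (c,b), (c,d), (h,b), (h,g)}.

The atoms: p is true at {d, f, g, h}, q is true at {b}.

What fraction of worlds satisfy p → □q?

a: p is F, □q is F. ✓
b: p is F, □q is T. ✓
c: p is F, □q is F. ✓
d: p is T, □q is T. ✓
f: p is T, □q is T. ✓
g: p is T, □q is T. ✓
h: p is T, □q is F. ✗
That's 6 of 7 worlds, so 6/7.

6/7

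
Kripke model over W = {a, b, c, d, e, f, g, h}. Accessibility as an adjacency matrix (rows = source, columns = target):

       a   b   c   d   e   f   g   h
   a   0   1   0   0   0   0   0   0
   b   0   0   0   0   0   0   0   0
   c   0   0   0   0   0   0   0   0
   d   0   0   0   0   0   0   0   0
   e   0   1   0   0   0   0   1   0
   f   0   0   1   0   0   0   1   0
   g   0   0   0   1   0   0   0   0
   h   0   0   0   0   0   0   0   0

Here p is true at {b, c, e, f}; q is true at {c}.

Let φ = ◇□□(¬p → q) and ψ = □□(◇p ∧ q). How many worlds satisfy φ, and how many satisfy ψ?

For ◇□□(¬p → q):
a: successors {b}; □□(¬p → q) there: b:T. ✓
b: no successors, so ◇□□(¬p → q) fails. ✗
c: no successors, so ◇□□(¬p → q) fails. ✗
d: no successors, so ◇□□(¬p → q) fails. ✗
e: successors {b, g}; □□(¬p → q) there: b:T, g:T. ✓
f: successors {c, g}; □□(¬p → q) there: c:T, g:T. ✓
g: successors {d}; □□(¬p → q) there: d:T. ✓
h: no successors, so ◇□□(¬p → q) fails. ✗
— 4 worlds.
For □□(◇p ∧ q):
a: successors {b}; □(◇p ∧ q) there: b:T. ✓
b: no successors, so □□(◇p ∧ q) holds vacuously. ✓
c: no successors, so □□(◇p ∧ q) holds vacuously. ✓
d: no successors, so □□(◇p ∧ q) holds vacuously. ✓
e: successors {b, g}; □(◇p ∧ q) there: b:T, g:F. ✗
f: successors {c, g}; □(◇p ∧ q) there: c:T, g:F. ✗
g: successors {d}; □(◇p ∧ q) there: d:T. ✓
h: no successors, so □□(◇p ∧ q) holds vacuously. ✓
— 6 worlds.

4 and 6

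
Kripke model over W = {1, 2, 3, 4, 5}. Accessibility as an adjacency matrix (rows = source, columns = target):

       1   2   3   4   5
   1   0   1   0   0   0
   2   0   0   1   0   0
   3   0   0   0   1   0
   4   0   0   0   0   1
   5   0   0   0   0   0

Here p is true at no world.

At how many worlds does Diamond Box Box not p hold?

4

1: successors {2}; Box Box not p there: 2:T. ✓
2: successors {3}; Box Box not p there: 3:T. ✓
3: successors {4}; Box Box not p there: 4:T. ✓
4: successors {5}; Box Box not p there: 5:T. ✓
5: no successors, so Diamond Box Box not p fails. ✗
Satisfying worlds: {1, 2, 3, 4}.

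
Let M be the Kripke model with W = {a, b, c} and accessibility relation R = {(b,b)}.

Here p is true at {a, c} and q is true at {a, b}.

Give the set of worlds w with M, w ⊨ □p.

{a, c}

a: no successors, so □p holds vacuously. ✓
b: successors {b}; p there: b:F. ✗
c: no successors, so □p holds vacuously. ✓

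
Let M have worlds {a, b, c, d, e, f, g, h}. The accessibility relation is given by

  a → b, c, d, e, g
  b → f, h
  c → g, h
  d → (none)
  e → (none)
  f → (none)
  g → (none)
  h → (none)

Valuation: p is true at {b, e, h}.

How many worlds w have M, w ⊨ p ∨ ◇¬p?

5

a: p is F, ◇¬p is T. ✓
b: p is T, ◇¬p is T. ✓
c: p is F, ◇¬p is T. ✓
d: p is F, ◇¬p is F. ✗
e: p is T, ◇¬p is F. ✓
f: p is F, ◇¬p is F. ✗
g: p is F, ◇¬p is F. ✗
h: p is T, ◇¬p is F. ✓
Satisfying worlds: {a, b, c, e, h}.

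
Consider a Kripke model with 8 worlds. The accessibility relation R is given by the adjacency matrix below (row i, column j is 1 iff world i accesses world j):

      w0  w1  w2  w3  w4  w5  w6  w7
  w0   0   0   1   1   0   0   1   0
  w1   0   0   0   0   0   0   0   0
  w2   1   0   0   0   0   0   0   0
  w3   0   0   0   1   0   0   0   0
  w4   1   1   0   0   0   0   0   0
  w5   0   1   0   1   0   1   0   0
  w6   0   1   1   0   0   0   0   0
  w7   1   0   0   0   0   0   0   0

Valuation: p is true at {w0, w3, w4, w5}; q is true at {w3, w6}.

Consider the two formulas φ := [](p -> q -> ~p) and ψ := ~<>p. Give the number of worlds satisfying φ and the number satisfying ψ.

5 and 2

For [](p -> q -> ~p):
w0: successors {w2, w3, w6}; p -> q -> ~p there: w2:T, w3:F, w6:T. ✗
w1: no successors, so [](p -> q -> ~p) holds vacuously. ✓
w2: successors {w0}; p -> q -> ~p there: w0:T. ✓
w3: successors {w3}; p -> q -> ~p there: w3:F. ✗
w4: successors {w0, w1}; p -> q -> ~p there: w0:T, w1:T. ✓
w5: successors {w1, w3, w5}; p -> q -> ~p there: w1:T, w3:F, w5:T. ✗
w6: successors {w1, w2}; p -> q -> ~p there: w1:T, w2:T. ✓
w7: successors {w0}; p -> q -> ~p there: w0:T. ✓
— 5 worlds.
For ~<>p:
w0: <>p is T. ✗
w1: <>p is F. ✓
w2: <>p is T. ✗
w3: <>p is T. ✗
w4: <>p is T. ✗
w5: <>p is T. ✗
w6: <>p is F. ✓
w7: <>p is T. ✗
— 2 worlds.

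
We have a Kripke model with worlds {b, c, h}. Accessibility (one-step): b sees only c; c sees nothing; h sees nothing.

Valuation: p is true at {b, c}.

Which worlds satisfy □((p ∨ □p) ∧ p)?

{b, c, h}

b: successors {c}; (p ∨ □p) ∧ p there: c:T. ✓
c: no successors, so □((p ∨ □p) ∧ p) holds vacuously. ✓
h: no successors, so □((p ∨ □p) ∧ p) holds vacuously. ✓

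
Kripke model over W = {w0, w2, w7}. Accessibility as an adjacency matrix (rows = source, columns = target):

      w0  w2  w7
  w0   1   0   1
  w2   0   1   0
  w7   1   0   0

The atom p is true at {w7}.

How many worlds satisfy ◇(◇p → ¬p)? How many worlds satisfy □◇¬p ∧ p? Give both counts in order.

For ◇(◇p → ¬p):
w0: successors {w0, w7}; ◇p → ¬p there: w0:T, w7:T. ✓
w2: successors {w2}; ◇p → ¬p there: w2:T. ✓
w7: successors {w0}; ◇p → ¬p there: w0:T. ✓
— 3 worlds.
For □◇¬p ∧ p:
w0: □◇¬p is T, p is F. ✗
w2: □◇¬p is T, p is F. ✗
w7: □◇¬p is T, p is T. ✓
— 1 world.

3 and 1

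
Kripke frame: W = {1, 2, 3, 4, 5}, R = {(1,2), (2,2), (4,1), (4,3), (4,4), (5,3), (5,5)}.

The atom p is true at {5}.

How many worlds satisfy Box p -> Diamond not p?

1: Box p is F, Diamond not p is T. ✓
2: Box p is F, Diamond not p is T. ✓
3: Box p is T, Diamond not p is F. ✗
4: Box p is F, Diamond not p is T. ✓
5: Box p is F, Diamond not p is T. ✓
Satisfying worlds: {1, 2, 4, 5}.

4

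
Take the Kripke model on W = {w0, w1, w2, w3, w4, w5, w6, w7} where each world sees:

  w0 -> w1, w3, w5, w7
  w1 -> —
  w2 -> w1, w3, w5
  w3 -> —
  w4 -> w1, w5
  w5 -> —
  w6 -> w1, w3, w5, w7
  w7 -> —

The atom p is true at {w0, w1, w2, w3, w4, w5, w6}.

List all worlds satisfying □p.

{w1, w2, w3, w4, w5, w7}

w0: successors {w1, w3, w5, w7}; p there: w1:T, w3:T, w5:T, w7:F. ✗
w1: no successors, so □p holds vacuously. ✓
w2: successors {w1, w3, w5}; p there: w1:T, w3:T, w5:T. ✓
w3: no successors, so □p holds vacuously. ✓
w4: successors {w1, w5}; p there: w1:T, w5:T. ✓
w5: no successors, so □p holds vacuously. ✓
w6: successors {w1, w3, w5, w7}; p there: w1:T, w3:T, w5:T, w7:F. ✗
w7: no successors, so □p holds vacuously. ✓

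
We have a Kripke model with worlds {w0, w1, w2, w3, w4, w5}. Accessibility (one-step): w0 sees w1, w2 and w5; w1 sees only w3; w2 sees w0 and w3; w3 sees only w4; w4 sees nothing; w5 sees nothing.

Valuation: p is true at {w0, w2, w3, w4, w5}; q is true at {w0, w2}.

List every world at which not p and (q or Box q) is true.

∅

w0: not p is F, q or Box q is T. ✗
w1: not p is T, q or Box q is F. ✗
w2: not p is F, q or Box q is T. ✗
w3: not p is F, q or Box q is F. ✗
w4: not p is F, q or Box q is T. ✗
w5: not p is F, q or Box q is T. ✗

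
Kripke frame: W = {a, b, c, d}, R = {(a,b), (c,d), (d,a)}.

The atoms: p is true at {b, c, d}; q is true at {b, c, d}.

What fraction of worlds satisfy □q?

3/4

a: successors {b}; q there: b:T. ✓
b: no successors, so □q holds vacuously. ✓
c: successors {d}; q there: d:T. ✓
d: successors {a}; q there: a:F. ✗
That's 3 of 4 worlds, so 3/4.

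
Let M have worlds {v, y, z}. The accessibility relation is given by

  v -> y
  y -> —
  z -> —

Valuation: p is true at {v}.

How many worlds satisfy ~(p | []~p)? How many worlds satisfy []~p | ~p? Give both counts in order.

For ~(p | []~p):
v: p | []~p is T. ✗
y: p | []~p is T. ✗
z: p | []~p is T. ✗
— 0 worlds.
For []~p | ~p:
v: []~p is T, ~p is F. ✓
y: []~p is T, ~p is T. ✓
z: []~p is T, ~p is T. ✓
— 3 worlds.

0 and 3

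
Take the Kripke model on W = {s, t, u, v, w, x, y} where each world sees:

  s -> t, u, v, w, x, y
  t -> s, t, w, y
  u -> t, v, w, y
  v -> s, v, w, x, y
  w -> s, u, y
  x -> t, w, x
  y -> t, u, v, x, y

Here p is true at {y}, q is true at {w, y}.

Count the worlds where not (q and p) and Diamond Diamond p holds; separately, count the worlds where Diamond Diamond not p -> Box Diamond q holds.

For not (q and p) and Diamond Diamond p:
s: not (q and p) is T, Diamond Diamond p is T. ✓
t: not (q and p) is T, Diamond Diamond p is T. ✓
u: not (q and p) is T, Diamond Diamond p is T. ✓
v: not (q and p) is T, Diamond Diamond p is T. ✓
w: not (q and p) is T, Diamond Diamond p is T. ✓
x: not (q and p) is T, Diamond Diamond p is T. ✓
y: not (q and p) is F, Diamond Diamond p is T. ✗
— 6 worlds.
For Diamond Diamond not p -> Box Diamond q:
s: Diamond Diamond not p is T, Box Diamond q is T. ✓
t: Diamond Diamond not p is T, Box Diamond q is T. ✓
u: Diamond Diamond not p is T, Box Diamond q is T. ✓
v: Diamond Diamond not p is T, Box Diamond q is T. ✓
w: Diamond Diamond not p is T, Box Diamond q is T. ✓
x: Diamond Diamond not p is T, Box Diamond q is T. ✓
y: Diamond Diamond not p is T, Box Diamond q is T. ✓
— 7 worlds.

6 and 7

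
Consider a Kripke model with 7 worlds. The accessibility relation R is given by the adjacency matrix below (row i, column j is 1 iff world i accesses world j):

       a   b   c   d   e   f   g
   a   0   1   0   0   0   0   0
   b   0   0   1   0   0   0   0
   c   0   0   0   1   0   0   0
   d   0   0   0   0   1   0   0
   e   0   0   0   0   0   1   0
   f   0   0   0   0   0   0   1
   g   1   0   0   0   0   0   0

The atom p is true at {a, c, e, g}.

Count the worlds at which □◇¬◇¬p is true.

a: successors {b}; ◇¬◇¬p there: b:F. ✗
b: successors {c}; ◇¬◇¬p there: c:T. ✓
c: successors {d}; ◇¬◇¬p there: d:F. ✗
d: successors {e}; ◇¬◇¬p there: e:T. ✓
e: successors {f}; ◇¬◇¬p there: f:T. ✓
f: successors {g}; ◇¬◇¬p there: g:F. ✗
g: successors {a}; ◇¬◇¬p there: a:T. ✓
Satisfying worlds: {b, d, e, g}.

4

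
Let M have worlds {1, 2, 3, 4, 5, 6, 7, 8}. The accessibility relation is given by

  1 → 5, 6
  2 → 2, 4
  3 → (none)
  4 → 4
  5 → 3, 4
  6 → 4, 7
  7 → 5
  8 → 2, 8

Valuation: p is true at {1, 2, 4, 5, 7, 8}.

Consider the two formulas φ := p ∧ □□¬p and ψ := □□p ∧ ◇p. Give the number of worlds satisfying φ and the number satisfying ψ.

0 and 5

For p ∧ □□¬p:
1: p is T, □□¬p is F. ✗
2: p is T, □□¬p is F. ✗
3: p is F, □□¬p is T. ✗
4: p is T, □□¬p is F. ✗
5: p is T, □□¬p is F. ✗
6: p is F, □□¬p is F. ✗
7: p is T, □□¬p is F. ✗
8: p is T, □□¬p is F. ✗
— 0 worlds.
For □□p ∧ ◇p:
1: □□p is F, ◇p is T. ✗
2: □□p is T, ◇p is T. ✓
3: □□p is T, ◇p is F. ✗
4: □□p is T, ◇p is T. ✓
5: □□p is T, ◇p is T. ✓
6: □□p is T, ◇p is T. ✓
7: □□p is F, ◇p is T. ✗
8: □□p is T, ◇p is T. ✓
— 5 worlds.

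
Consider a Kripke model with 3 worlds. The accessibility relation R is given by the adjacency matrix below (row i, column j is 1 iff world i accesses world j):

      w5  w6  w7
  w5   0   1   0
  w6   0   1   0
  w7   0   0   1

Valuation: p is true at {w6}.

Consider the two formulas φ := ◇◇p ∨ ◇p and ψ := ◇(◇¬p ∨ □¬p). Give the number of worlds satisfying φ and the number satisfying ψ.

2 and 1

For ◇◇p ∨ ◇p:
w5: ◇◇p is T, ◇p is T. ✓
w6: ◇◇p is T, ◇p is T. ✓
w7: ◇◇p is F, ◇p is F. ✗
— 2 worlds.
For ◇(◇¬p ∨ □¬p):
w5: successors {w6}; ◇¬p ∨ □¬p there: w6:F. ✗
w6: successors {w6}; ◇¬p ∨ □¬p there: w6:F. ✗
w7: successors {w7}; ◇¬p ∨ □¬p there: w7:T. ✓
— 1 world.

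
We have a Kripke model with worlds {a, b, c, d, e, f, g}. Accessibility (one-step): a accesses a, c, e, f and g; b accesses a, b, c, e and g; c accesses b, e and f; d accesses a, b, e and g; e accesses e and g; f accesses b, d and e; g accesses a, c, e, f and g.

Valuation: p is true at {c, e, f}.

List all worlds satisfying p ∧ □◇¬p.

a: p is F, □◇¬p is T. ✗
b: p is F, □◇¬p is T. ✗
c: p is T, □◇¬p is T. ✓
d: p is F, □◇¬p is T. ✗
e: p is T, □◇¬p is T. ✓
f: p is T, □◇¬p is T. ✓
g: p is F, □◇¬p is T. ✗

{c, e, f}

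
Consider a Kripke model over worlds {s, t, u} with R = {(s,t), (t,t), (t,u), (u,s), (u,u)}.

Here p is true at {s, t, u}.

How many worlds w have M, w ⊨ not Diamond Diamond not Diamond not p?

0

s: Diamond Diamond not Diamond not p is T. ✗
t: Diamond Diamond not Diamond not p is T. ✗
u: Diamond Diamond not Diamond not p is T. ✗
Satisfying worlds: ∅.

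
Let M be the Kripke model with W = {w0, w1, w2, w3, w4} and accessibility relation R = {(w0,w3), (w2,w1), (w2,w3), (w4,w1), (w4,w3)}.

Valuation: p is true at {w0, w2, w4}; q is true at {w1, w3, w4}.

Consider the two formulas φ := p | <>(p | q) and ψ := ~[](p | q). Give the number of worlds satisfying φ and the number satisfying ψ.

For p | <>(p | q):
w0: p is T, <>(p | q) is T. ✓
w1: p is F, <>(p | q) is F. ✗
w2: p is T, <>(p | q) is T. ✓
w3: p is F, <>(p | q) is F. ✗
w4: p is T, <>(p | q) is T. ✓
— 3 worlds.
For ~[](p | q):
w0: [](p | q) is T. ✗
w1: [](p | q) is T. ✗
w2: [](p | q) is T. ✗
w3: [](p | q) is T. ✗
w4: [](p | q) is T. ✗
— 0 worlds.

3 and 0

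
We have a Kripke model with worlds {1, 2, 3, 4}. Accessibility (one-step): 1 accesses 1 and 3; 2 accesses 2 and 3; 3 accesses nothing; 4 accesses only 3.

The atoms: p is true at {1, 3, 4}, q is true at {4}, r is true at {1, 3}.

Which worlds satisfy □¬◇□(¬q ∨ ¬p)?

1: successors {1, 3}; ¬◇□(¬q ∨ ¬p) there: 1:F, 3:T. ✗
2: successors {2, 3}; ¬◇□(¬q ∨ ¬p) there: 2:F, 3:T. ✗
3: no successors, so □¬◇□(¬q ∨ ¬p) holds vacuously. ✓
4: successors {3}; ¬◇□(¬q ∨ ¬p) there: 3:T. ✓

{3, 4}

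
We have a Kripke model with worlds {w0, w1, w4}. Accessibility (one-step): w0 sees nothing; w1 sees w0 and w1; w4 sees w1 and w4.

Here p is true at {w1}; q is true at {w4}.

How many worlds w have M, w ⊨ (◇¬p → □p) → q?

w0: ◇¬p → □p is T, q is F. ✗
w1: ◇¬p → □p is F, q is F. ✓
w4: ◇¬p → □p is F, q is T. ✓
Satisfying worlds: {w1, w4}.

2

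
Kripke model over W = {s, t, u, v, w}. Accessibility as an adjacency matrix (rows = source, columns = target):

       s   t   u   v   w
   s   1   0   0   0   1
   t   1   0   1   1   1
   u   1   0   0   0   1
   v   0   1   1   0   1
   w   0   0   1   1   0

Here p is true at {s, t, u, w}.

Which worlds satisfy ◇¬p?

{t, w}

s: successors {s, w}; ¬p there: s:F, w:F. ✗
t: successors {s, u, v, w}; ¬p there: s:F, u:F, v:T, w:F. ✓
u: successors {s, w}; ¬p there: s:F, w:F. ✗
v: successors {t, u, w}; ¬p there: t:F, u:F, w:F. ✗
w: successors {u, v}; ¬p there: u:F, v:T. ✓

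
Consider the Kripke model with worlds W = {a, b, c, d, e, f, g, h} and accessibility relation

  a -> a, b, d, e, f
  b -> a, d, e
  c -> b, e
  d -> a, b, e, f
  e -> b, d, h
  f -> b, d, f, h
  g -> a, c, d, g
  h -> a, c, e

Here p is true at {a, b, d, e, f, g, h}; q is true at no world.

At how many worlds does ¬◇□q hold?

a: ◇□q is F. ✓
b: ◇□q is F. ✓
c: ◇□q is F. ✓
d: ◇□q is F. ✓
e: ◇□q is F. ✓
f: ◇□q is F. ✓
g: ◇□q is F. ✓
h: ◇□q is F. ✓
Satisfying worlds: {a, b, c, d, e, f, g, h}.

8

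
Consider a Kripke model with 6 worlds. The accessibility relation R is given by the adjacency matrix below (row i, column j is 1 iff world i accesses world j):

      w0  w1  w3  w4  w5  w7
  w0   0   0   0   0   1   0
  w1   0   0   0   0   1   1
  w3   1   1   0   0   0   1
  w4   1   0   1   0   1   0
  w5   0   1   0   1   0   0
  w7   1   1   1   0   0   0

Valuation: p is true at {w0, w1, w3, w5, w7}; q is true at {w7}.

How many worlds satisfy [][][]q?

w0: successors {w5}; [][]q there: w5:F. ✗
w1: successors {w5, w7}; [][]q there: w5:F, w7:F. ✗
w3: successors {w0, w1, w7}; [][]q there: w0:F, w1:F, w7:F. ✗
w4: successors {w0, w3, w5}; [][]q there: w0:F, w3:F, w5:F. ✗
w5: successors {w1, w4}; [][]q there: w1:F, w4:F. ✗
w7: successors {w0, w1, w3}; [][]q there: w0:F, w1:F, w3:F. ✗
Satisfying worlds: ∅.

0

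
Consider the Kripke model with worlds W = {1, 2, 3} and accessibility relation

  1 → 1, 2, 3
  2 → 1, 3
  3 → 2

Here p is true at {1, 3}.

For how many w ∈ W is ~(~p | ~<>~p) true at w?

1: ~p | ~<>~p is F. ✓
2: ~p | ~<>~p is T. ✗
3: ~p | ~<>~p is F. ✓
Satisfying worlds: {1, 3}.

2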